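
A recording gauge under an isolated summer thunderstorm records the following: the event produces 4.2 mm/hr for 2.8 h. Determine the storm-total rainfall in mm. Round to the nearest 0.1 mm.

Total = Σ Rᵢ Δtᵢ = 4.2 × 2.8
      = 11.76 = 11.8 mm.

total ≈ 11.8 mm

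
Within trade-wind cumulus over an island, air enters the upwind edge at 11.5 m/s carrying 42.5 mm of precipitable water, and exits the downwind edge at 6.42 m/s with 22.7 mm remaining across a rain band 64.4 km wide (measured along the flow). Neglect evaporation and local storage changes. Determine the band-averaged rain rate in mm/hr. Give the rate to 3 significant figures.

R ≈ 19.2 mm/hr

Column moisture flux per unit crosswind length is F = V × PW.
Inflow: F_in = 11.5 × 42.5 = 488.75 mm·m/s
Outflow: F_out = 6.42 × 22.7 = 145.734 mm·m/s
Steady-state rate R = (F_in − F_out)/L = (488.75 − 145.734) / 64400 m = 5.326e-03 mm/s.
R = 5.326e-03 × 3600 = 19.2 mm/hr.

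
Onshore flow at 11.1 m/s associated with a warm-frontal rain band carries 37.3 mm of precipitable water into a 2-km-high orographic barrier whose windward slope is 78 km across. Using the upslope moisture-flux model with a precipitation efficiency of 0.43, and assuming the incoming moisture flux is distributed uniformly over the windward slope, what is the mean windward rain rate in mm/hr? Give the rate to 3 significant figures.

R ≈ 8.22 mm/hr

Incoming column moisture flux per unit ridge length: F = V × PW = 11.1 × 37.3 = 414.03 mm·m/s.
Spread over the 78 km slope with efficiency ε = 0.43: R = ε·F/W = 0.43 × 414.03 / 78000 m = 2.282e-03 mm/s.
R = 2.282e-03 × 3600 = 8.22 mm/hr.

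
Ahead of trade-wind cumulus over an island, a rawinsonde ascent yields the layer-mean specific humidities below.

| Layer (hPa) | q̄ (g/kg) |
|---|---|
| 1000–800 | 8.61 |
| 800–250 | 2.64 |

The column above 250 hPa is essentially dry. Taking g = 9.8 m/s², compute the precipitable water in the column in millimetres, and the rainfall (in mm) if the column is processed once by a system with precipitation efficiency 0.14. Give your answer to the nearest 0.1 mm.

Precipitable water is the column-integrated vapour mass per unit area: PW = (1/g) Σ q̄ Δp, with q in kg/kg and Δp in Pa (1 kg/m² of water = 1 mm).
Layer 1000–800 hPa: Δp = 200 hPa = 20000 Pa, q̄ = 0.00861 kg/kg → 0.00861 × 20000 / 9.8 = 17.57 mm
Layer 800–250 hPa: Δp = 550 hPa = 55000 Pa, q̄ = 0.00264 kg/kg → 0.00264 × 55000 / 9.8 = 14.82 mm
PW = 17.57 + 14.82 = 32.39 ≈ 32.4 mm.
Rainfall = ε × PW = 0.14 × 32.4 = 4.5 mm.

PW ≈ 32.4 mm; rainfall ≈ 4.5 mm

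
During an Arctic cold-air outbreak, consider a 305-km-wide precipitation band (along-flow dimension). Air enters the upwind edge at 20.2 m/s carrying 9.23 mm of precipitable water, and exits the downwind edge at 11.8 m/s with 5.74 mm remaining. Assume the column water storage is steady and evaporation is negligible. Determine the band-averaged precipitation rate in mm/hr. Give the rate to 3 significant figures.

Column moisture flux per unit crosswind length is F = V × PW.
Inflow: F_in = 20.2 × 9.23 = 186.446 mm·m/s
Outflow: F_out = 11.8 × 5.74 = 67.732 mm·m/s
Steady-state rate R = (F_in − F_out)/L = (186.446 − 67.732) / 305000 m = 3.892e-04 mm/s.
R = 3.892e-04 × 3600 = 1.40 mm/hr.

R ≈ 1.40 mm/hr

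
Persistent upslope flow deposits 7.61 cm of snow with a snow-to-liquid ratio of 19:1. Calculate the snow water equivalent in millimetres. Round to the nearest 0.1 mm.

SWE ≈ 4.0 mm

SWE = snow depth / ratio = 7.61 cm / 19 = 0.401 cm = 4.0 mm.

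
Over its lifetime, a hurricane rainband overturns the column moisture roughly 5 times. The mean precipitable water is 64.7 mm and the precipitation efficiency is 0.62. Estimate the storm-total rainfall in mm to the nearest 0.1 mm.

Each cycle deposits ε × PW = 0.62 × 64.7 = 40.114 mm.
Over 5 cycles: 5 × 40.114 = 200.6 mm.

rainfall ≈ 200.6 mm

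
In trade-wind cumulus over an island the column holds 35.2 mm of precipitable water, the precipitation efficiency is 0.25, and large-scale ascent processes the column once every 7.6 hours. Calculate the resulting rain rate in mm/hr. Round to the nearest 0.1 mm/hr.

R ≈ 1.2 mm/hr

Each overturning extracts ε × PW = 0.25 × 35.2 = 8.8 mm.
Rate = ε·PW / τ = 8.8 / 7.6 h = 1.2 mm/hr.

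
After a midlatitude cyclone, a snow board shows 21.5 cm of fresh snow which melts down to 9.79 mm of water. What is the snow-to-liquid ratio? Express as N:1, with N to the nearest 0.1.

ratio ≈ 22.0

Ratio = snow depth / SWE = 215 mm / 9.79 mm = 22.0, i.e. 22.0:1.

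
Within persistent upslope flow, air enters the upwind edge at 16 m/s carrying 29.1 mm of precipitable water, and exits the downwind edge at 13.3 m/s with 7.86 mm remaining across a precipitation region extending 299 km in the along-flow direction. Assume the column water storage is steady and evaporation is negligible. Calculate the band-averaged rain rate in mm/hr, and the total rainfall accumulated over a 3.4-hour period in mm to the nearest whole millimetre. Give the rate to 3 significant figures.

Column moisture flux per unit crosswind length is F = V × PW.
Inflow: F_in = 16 × 29.1 = 465.6 mm·m/s
Outflow: F_out = 13.3 × 7.86 = 104.538 mm·m/s
Steady-state rate R = (F_in − F_out)/L = (465.6 − 104.538) / 299000 m = 1.208e-03 mm/s.
R = 1.208e-03 × 3600 = 4.35 mm/hr.
Over 3.4 h: total = 4.35 × 3.4 = 14.79 ≈ 15 mm.

R ≈ 4.35 mm/hr; total ≈ 15 mm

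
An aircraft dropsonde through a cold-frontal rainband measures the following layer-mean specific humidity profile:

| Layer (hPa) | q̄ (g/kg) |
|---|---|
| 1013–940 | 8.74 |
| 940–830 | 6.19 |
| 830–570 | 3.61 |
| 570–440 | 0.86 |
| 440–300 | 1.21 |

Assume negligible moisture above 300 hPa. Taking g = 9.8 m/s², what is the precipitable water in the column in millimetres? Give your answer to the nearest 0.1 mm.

Precipitable water is the column-integrated vapour mass per unit area: PW = (1/g) Σ q̄ Δp, with q in kg/kg and Δp in Pa (1 kg/m² of water = 1 mm).
Layer 1013–940 hPa: Δp = 73 hPa = 7300 Pa, q̄ = 0.00874 kg/kg → 0.00874 × 7300 / 9.8 = 6.51 mm
Layer 940–830 hPa: Δp = 110 hPa = 11000 Pa, q̄ = 0.00619 kg/kg → 0.00619 × 11000 / 9.8 = 6.95 mm
Layer 830–570 hPa: Δp = 260 hPa = 26000 Pa, q̄ = 0.00361 kg/kg → 0.00361 × 26000 / 9.8 = 9.58 mm
Layer 570–440 hPa: Δp = 130 hPa = 13000 Pa, q̄ = 0.00086 kg/kg → 0.00086 × 13000 / 9.8 = 1.14 mm
Layer 440–300 hPa: Δp = 140 hPa = 14000 Pa, q̄ = 0.00121 kg/kg → 0.00121 × 14000 / 9.8 = 1.73 mm
PW = 6.51 + 6.95 + 9.58 + 1.14 + 1.73 = 25.91 ≈ 25.9 mm.

PW ≈ 25.9 mm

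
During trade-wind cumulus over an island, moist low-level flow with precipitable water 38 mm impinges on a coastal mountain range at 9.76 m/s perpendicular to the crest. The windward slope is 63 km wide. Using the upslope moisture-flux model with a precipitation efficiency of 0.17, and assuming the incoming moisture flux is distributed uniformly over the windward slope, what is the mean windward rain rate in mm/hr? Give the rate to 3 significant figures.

R ≈ 3.60 mm/hr

Incoming column moisture flux per unit ridge length: F = V × PW = 9.76 × 38 = 370.88 mm·m/s.
Spread over the 63 km slope with efficiency ε = 0.17: R = ε·F/W = 0.17 × 370.88 / 63000 m = 1.001e-03 mm/s.
R = 1.001e-03 × 3600 = 3.60 mm/hr.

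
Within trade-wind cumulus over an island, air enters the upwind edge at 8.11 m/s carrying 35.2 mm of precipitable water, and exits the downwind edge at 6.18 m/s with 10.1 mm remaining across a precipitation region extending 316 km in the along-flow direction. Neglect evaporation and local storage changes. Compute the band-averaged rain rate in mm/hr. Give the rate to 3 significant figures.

Column moisture flux per unit crosswind length is F = V × PW.
Inflow: F_in = 8.11 × 35.2 = 285.472 mm·m/s
Outflow: F_out = 6.18 × 10.1 = 62.418 mm·m/s
Steady-state rate R = (F_in − F_out)/L = (285.472 − 62.418) / 316000 m = 7.059e-04 mm/s.
R = 7.059e-04 × 3600 = 2.54 mm/hr.

R ≈ 2.54 mm/hr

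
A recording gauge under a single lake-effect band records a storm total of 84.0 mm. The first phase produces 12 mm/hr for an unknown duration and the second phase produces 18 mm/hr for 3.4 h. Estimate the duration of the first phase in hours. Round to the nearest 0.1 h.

Known phases: 18 × 3.4 = 61.2 mm.
Remaining depth = 84.0 − 61.2 = 22.8 mm.
Duration = 22.8 / 12 = 1.9 h.

duration ≈ 1.9 h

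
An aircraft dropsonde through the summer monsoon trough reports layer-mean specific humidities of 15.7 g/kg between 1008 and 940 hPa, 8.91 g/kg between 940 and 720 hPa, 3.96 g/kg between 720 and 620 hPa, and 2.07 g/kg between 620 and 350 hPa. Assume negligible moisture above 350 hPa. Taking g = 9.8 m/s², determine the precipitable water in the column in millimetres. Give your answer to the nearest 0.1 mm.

Precipitable water is the column-integrated vapour mass per unit area: PW = (1/g) Σ q̄ Δp, with q in kg/kg and Δp in Pa (1 kg/m² of water = 1 mm).
Layer 1008–940 hPa: Δp = 68 hPa = 6800 Pa, q̄ = 0.0157 kg/kg → 0.0157 × 6800 / 9.8 = 10.89 mm
Layer 940–720 hPa: Δp = 220 hPa = 22000 Pa, q̄ = 0.00891 kg/kg → 0.00891 × 22000 / 9.8 = 20.00 mm
Layer 720–620 hPa: Δp = 100 hPa = 10000 Pa, q̄ = 0.00396 kg/kg → 0.00396 × 10000 / 9.8 = 4.04 mm
Layer 620–350 hPa: Δp = 270 hPa = 27000 Pa, q̄ = 0.00207 kg/kg → 0.00207 × 27000 / 9.8 = 5.70 mm
PW = 10.89 + 20.00 + 4.04 + 5.70 = 40.63 ≈ 40.6 mm.

PW ≈ 40.6 mm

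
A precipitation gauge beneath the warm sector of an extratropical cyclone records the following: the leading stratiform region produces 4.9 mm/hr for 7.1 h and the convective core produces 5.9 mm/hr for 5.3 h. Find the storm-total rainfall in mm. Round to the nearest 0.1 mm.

total ≈ 66.1 mm

Total = Σ Rᵢ Δtᵢ = 4.9 × 7.1 + 5.9 × 5.3
      = 34.79 + 31.27 = 66.1 mm.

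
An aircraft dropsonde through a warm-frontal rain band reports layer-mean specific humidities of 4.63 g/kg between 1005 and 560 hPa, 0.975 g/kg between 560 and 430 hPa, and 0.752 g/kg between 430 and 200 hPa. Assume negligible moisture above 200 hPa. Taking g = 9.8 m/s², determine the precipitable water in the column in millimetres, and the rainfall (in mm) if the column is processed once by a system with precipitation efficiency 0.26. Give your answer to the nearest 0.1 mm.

Precipitable water is the column-integrated vapour mass per unit area: PW = (1/g) Σ q̄ Δp, with q in kg/kg and Δp in Pa (1 kg/m² of water = 1 mm).
Layer 1005–560 hPa: Δp = 445 hPa = 44500 Pa, q̄ = 0.00463 kg/kg → 0.00463 × 44500 / 9.8 = 21.02 mm
Layer 560–430 hPa: Δp = 130 hPa = 13000 Pa, q̄ = 0.000975 kg/kg → 0.000975 × 13000 / 9.8 = 1.29 mm
Layer 430–200 hPa: Δp = 230 hPa = 23000 Pa, q̄ = 0.000752 kg/kg → 0.000752 × 23000 / 9.8 = 1.76 mm
PW = 21.02 + 1.29 + 1.76 = 24.07 ≈ 24.1 mm.
Rainfall = ε × PW = 0.26 × 24.1 = 6.3 mm.

PW ≈ 24.1 mm; rainfall ≈ 6.3 mm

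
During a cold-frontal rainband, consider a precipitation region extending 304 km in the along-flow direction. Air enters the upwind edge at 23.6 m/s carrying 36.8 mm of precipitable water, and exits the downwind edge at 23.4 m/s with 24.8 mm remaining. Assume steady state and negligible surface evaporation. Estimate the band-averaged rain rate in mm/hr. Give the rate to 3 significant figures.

Column moisture flux per unit crosswind length is F = V × PW.
Inflow: F_in = 23.6 × 36.8 = 868.48 mm·m/s
Outflow: F_out = 23.4 × 24.8 = 580.32 mm·m/s
Steady-state rate R = (F_in − F_out)/L = (868.48 − 580.32) / 304000 m = 9.479e-04 mm/s.
R = 9.479e-04 × 3600 = 3.41 mm/hr.

R ≈ 3.41 mm/hr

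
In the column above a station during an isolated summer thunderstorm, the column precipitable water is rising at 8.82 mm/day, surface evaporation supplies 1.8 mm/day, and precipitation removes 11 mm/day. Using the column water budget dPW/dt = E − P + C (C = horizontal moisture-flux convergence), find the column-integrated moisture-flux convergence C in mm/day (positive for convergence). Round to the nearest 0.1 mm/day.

C ≈ 18.0 mm/day

dPW/dt = +8.82 mm/day.
C = dPW/dt − E + P = (+8.82) − 1.8 + 11 = 18.0 mm/day.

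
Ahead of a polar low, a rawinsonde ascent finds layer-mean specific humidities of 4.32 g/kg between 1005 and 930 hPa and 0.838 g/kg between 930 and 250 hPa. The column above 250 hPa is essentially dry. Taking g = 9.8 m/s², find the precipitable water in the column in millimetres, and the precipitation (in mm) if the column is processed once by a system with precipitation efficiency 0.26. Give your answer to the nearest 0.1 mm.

Precipitable water is the column-integrated vapour mass per unit area: PW = (1/g) Σ q̄ Δp, with q in kg/kg and Δp in Pa (1 kg/m² of water = 1 mm).
Layer 1005–930 hPa: Δp = 75 hPa = 7500 Pa, q̄ = 0.00432 kg/kg → 0.00432 × 7500 / 9.8 = 3.31 mm
Layer 930–250 hPa: Δp = 680 hPa = 68000 Pa, q̄ = 0.000838 kg/kg → 0.000838 × 68000 / 9.8 = 5.81 mm
PW = 3.31 + 5.81 = 9.12 ≈ 9.1 mm.
Precipitation = ε × PW = 0.26 × 9.1 = 2.4 mm.

PW ≈ 9.1 mm; precipitation ≈ 2.4 mm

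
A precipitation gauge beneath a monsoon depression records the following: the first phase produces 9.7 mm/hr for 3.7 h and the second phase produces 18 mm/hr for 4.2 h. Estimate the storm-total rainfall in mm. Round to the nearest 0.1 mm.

total ≈ 111.5 mm

Total = Σ Rᵢ Δtᵢ = 9.7 × 3.7 + 18 × 4.2
      = 35.89 + 75.6 = 111.5 mm.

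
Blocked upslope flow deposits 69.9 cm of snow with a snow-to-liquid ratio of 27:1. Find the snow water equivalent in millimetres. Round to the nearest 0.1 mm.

SWE = snow depth / ratio = 69.9 cm / 27 = 2.589 cm = 25.9 mm.

SWE ≈ 25.9 mm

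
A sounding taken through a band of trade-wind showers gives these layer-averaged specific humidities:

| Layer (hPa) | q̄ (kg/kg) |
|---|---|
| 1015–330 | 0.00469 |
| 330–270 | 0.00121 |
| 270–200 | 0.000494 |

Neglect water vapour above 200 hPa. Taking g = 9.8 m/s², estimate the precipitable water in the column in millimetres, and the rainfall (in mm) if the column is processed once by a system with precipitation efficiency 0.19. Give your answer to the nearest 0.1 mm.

PW ≈ 33.9 mm; rainfall ≈ 6.4 mm

Precipitable water is the column-integrated vapour mass per unit area: PW = (1/g) Σ q̄ Δp, with q in kg/kg and Δp in Pa (1 kg/m² of water = 1 mm).
Layer 1015–330 hPa: Δp = 685 hPa = 68500 Pa, q̄ = 0.00469 kg/kg → 0.00469 × 68500 / 9.8 = 32.78 mm
Layer 330–270 hPa: Δp = 60 hPa = 6000 Pa, q̄ = 0.00121 kg/kg → 0.00121 × 6000 / 9.8 = 0.74 mm
Layer 270–200 hPa: Δp = 70 hPa = 7000 Pa, q̄ = 0.000494 kg/kg → 0.000494 × 7000 / 9.8 = 0.35 mm
PW = 32.78 + 0.74 + 0.35 = 33.87 ≈ 33.9 mm.
Rainfall = ε × PW = 0.19 × 33.9 = 6.4 mm.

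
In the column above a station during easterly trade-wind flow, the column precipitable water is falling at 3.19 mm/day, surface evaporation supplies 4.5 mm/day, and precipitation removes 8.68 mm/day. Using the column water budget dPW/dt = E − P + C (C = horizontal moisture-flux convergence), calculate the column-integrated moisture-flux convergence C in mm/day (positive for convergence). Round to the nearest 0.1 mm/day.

C ≈ 1.0 mm/day

dPW/dt = -3.19 mm/day.
C = dPW/dt − E + P = (-3.19) − 4.5 + 8.68 = 1.0 mm/day.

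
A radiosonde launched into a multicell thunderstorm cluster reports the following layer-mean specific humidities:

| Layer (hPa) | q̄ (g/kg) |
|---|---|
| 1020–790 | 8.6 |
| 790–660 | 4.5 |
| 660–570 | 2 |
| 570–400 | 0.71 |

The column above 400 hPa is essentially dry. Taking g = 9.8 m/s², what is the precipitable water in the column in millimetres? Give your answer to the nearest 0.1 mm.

Precipitable water is the column-integrated vapour mass per unit area: PW = (1/g) Σ q̄ Δp, with q in kg/kg and Δp in Pa (1 kg/m² of water = 1 mm).
Layer 1020–790 hPa: Δp = 230 hPa = 23000 Pa, q̄ = 0.0086 kg/kg → 0.0086 × 23000 / 9.8 = 20.18 mm
Layer 790–660 hPa: Δp = 130 hPa = 13000 Pa, q̄ = 0.0045 kg/kg → 0.0045 × 13000 / 9.8 = 5.97 mm
Layer 660–570 hPa: Δp = 90 hPa = 9000 Pa, q̄ = 0.002 kg/kg → 0.002 × 9000 / 9.8 = 1.84 mm
Layer 570–400 hPa: Δp = 170 hPa = 17000 Pa, q̄ = 0.00071 kg/kg → 0.00071 × 17000 / 9.8 = 1.23 mm
PW = 20.18 + 5.97 + 1.84 + 1.23 = 29.22 ≈ 29.2 mm.

PW ≈ 29.2 mm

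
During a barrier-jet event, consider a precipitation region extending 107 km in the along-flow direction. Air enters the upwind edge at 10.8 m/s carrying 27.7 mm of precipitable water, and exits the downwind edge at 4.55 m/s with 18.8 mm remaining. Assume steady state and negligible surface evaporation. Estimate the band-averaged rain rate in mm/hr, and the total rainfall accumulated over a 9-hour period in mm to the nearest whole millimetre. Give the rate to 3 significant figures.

Column moisture flux per unit crosswind length is F = V × PW.
Inflow: F_in = 10.8 × 27.7 = 299.16 mm·m/s
Outflow: F_out = 4.55 × 18.8 = 85.54 mm·m/s
Steady-state rate R = (F_in − F_out)/L = (299.16 − 85.54) / 107000 m = 1.996e-03 mm/s.
R = 1.996e-03 × 3600 = 7.19 mm/hr.
Over 9 h: total = 7.19 × 9 = 64.71 ≈ 65 mm.

R ≈ 7.19 mm/hr; total ≈ 65 mm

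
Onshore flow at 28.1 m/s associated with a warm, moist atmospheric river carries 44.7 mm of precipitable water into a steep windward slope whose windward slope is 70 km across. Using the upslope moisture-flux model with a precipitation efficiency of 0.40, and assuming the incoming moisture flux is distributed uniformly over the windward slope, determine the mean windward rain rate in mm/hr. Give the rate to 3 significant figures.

Incoming column moisture flux per unit ridge length: F = V × PW = 28.1 × 44.7 = 1256.07 mm·m/s.
Spread over the 70 km slope with efficiency ε = 0.40: R = ε·F/W = 0.40 × 1256.07 / 70000 m = 7.178e-03 mm/s.
R = 7.178e-03 × 3600 = 25.8 mm/hr.

R ≈ 25.8 mm/hr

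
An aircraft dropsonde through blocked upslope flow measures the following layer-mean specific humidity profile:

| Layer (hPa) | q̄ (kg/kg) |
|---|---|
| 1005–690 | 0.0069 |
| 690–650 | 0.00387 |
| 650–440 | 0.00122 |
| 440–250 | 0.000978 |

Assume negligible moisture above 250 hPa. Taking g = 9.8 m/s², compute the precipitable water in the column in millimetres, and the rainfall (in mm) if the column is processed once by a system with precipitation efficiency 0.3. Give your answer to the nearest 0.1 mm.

PW ≈ 28.3 mm; rainfall ≈ 8.5 mm

Precipitable water is the column-integrated vapour mass per unit area: PW = (1/g) Σ q̄ Δp, with q in kg/kg and Δp in Pa (1 kg/m² of water = 1 mm).
Layer 1005–690 hPa: Δp = 315 hPa = 31500 Pa, q̄ = 0.0069 kg/kg → 0.0069 × 31500 / 9.8 = 22.18 mm
Layer 690–650 hPa: Δp = 40 hPa = 4000 Pa, q̄ = 0.00387 kg/kg → 0.00387 × 4000 / 9.8 = 1.58 mm
Layer 650–440 hPa: Δp = 210 hPa = 21000 Pa, q̄ = 0.00122 kg/kg → 0.00122 × 21000 / 9.8 = 2.61 mm
Layer 440–250 hPa: Δp = 190 hPa = 19000 Pa, q̄ = 0.000978 kg/kg → 0.000978 × 19000 / 9.8 = 1.90 mm
PW = 22.18 + 1.58 + 2.61 + 1.90 = 28.27 ≈ 28.3 mm.
Rainfall = ε × PW = 0.3 × 28.3 = 8.5 mm.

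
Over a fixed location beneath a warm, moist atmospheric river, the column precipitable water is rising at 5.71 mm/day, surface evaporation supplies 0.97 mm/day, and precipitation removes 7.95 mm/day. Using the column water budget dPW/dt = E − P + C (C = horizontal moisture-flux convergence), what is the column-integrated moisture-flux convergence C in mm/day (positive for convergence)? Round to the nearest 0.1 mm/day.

dPW/dt = +5.71 mm/day.
C = dPW/dt − E + P = (+5.71) − 0.97 + 7.95 = 12.7 mm/day.

C ≈ 12.7 mm/day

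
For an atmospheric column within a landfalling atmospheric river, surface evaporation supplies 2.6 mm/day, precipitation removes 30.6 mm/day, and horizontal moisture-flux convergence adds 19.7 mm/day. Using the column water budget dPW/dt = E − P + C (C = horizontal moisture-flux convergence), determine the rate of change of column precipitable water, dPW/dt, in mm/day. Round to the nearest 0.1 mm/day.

dPW/dt ≈ -8.3 mm/day

dPW/dt = E − P + C = 2.6 − 30.6 + (19.7) = -8.3 mm/day.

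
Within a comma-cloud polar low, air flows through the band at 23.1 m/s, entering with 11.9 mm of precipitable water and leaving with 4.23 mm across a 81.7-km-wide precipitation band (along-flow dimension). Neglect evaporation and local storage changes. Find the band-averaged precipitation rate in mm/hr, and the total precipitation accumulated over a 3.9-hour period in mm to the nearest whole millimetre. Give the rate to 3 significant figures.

R ≈ 7.81 mm/hr; total ≈ 30 mm

Column moisture flux per unit crosswind length is F = V × PW.
Inflow: F_in = 23.1 × 11.9 = 274.89 mm·m/s
Outflow: F_out = 23.1 × 4.23 = 97.713 mm·m/s
Steady-state rate R = (F_in − F_out)/L = (274.89 − 97.713) / 81700 m = 2.169e-03 mm/s.
R = 2.169e-03 × 3600 = 7.81 mm/hr.
Over 3.9 h: total = 7.81 × 3.9 = 30.459 ≈ 30 mm.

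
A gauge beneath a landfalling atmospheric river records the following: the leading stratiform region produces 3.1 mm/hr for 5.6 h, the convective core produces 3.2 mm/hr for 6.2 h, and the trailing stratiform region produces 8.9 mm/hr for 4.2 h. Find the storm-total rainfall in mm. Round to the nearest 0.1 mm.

total ≈ 74.6 mm

Total = Σ Rᵢ Δtᵢ = 3.1 × 5.6 + 3.2 × 6.2 + 8.9 × 4.2
      = 17.36 + 19.84 + 37.38 = 74.6 mm.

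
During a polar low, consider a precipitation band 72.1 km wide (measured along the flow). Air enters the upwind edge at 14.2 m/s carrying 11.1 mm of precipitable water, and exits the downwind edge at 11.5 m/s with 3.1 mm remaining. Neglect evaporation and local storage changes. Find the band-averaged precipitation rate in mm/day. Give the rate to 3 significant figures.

Column moisture flux per unit crosswind length is F = V × PW.
Inflow: F_in = 14.2 × 11.1 = 157.62 mm·m/s
Outflow: F_out = 11.5 × 3.1 = 35.65 mm·m/s
Steady-state rate R = (F_in − F_out)/L = (157.62 − 35.65) / 72100 m = 1.692e-03 mm/s.
R = 1.692e-03 × 3600 × 24 = 146 mm/day.

R ≈ 146 mm/day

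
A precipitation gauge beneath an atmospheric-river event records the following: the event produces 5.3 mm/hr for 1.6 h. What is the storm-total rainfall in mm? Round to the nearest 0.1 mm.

total ≈ 8.5 mm

Total = Σ Rᵢ Δtᵢ = 5.3 × 1.6
      = 8.48 = 8.5 mm.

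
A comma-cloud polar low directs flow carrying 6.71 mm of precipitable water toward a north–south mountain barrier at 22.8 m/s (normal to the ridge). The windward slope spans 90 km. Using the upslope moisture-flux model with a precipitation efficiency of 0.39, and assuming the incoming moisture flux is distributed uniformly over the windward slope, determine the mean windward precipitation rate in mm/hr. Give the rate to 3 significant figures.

R ≈ 2.39 mm/hr

Incoming column moisture flux per unit ridge length: F = V × PW = 22.8 × 6.71 = 152.988 mm·m/s.
Spread over the 90 km slope with efficiency ε = 0.39: R = ε·F/W = 0.39 × 152.988 / 90000 m = 6.629e-04 mm/s.
R = 6.629e-04 × 3600 = 2.39 mm/hr.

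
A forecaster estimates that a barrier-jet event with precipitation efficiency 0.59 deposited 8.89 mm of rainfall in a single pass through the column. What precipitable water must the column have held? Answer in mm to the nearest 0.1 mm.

PW ≈ 15.1 mm

PW = rainfall / ε = 8.89 / 0.59 = 15.1 mm.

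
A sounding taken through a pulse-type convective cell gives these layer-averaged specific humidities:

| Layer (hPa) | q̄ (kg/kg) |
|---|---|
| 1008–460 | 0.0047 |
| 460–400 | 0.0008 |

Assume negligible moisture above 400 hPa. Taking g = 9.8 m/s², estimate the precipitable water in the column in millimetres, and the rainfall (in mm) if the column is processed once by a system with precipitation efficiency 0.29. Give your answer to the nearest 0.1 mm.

Precipitable water is the column-integrated vapour mass per unit area: PW = (1/g) Σ q̄ Δp, with q in kg/kg and Δp in Pa (1 kg/m² of water = 1 mm).
Layer 1008–460 hPa: Δp = 548 hPa = 54800 Pa, q̄ = 0.0047 kg/kg → 0.0047 × 54800 / 9.8 = 26.28 mm
Layer 460–400 hPa: Δp = 60 hPa = 6000 Pa, q̄ = 0.0008 kg/kg → 0.0008 × 6000 / 9.8 = 0.49 mm
PW = 26.28 + 0.49 = 26.77 ≈ 26.8 mm.
Rainfall = ε × PW = 0.29 × 26.8 = 7.8 mm.

PW ≈ 26.8 mm; rainfall ≈ 7.8 mm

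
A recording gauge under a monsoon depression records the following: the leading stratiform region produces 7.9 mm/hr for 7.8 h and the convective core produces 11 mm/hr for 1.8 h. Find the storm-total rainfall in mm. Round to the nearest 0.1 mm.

total ≈ 81.4 mm

Total = Σ Rᵢ Δtᵢ = 7.9 × 7.8 + 11 × 1.8
      = 61.62 + 19.8 = 81.4 mm.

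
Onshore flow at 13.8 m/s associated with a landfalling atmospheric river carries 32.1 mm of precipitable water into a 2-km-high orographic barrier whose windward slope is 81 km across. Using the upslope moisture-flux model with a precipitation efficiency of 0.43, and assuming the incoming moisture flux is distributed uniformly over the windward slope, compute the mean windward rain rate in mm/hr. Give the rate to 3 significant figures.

R ≈ 8.47 mm/hr

Incoming column moisture flux per unit ridge length: F = V × PW = 13.8 × 32.1 = 442.98 mm·m/s.
Spread over the 81 km slope with efficiency ε = 0.43: R = ε·F/W = 0.43 × 442.98 / 81000 m = 2.352e-03 mm/s.
R = 2.352e-03 × 3600 = 8.47 mm/hr.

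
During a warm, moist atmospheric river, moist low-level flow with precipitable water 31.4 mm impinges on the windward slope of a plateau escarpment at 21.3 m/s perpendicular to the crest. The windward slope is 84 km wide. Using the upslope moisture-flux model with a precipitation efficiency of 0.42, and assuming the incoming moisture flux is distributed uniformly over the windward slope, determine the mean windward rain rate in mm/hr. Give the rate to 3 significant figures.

R ≈ 12.0 mm/hr

Incoming column moisture flux per unit ridge length: F = V × PW = 21.3 × 31.4 = 668.82 mm·m/s.
Spread over the 84 km slope with efficiency ε = 0.42: R = ε·F/W = 0.42 × 668.82 / 84000 m = 3.344e-03 mm/s.
R = 3.344e-03 × 3600 = 12.0 mm/hr.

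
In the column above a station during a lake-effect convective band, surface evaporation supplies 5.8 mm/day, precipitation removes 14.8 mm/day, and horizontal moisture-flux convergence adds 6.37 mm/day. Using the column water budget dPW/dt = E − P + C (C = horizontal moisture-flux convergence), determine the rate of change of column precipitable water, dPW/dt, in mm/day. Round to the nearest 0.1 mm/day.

dPW/dt = E − P + C = 5.8 − 14.8 + (6.37) = -2.6 mm/day.

dPW/dt ≈ -2.6 mm/day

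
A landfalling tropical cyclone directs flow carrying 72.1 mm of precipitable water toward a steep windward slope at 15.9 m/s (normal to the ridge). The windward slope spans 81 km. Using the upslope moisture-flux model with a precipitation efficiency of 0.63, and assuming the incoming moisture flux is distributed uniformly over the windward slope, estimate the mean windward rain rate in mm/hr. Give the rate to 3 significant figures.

Incoming column moisture flux per unit ridge length: F = V × PW = 15.9 × 72.1 = 1146.39 mm·m/s.
Spread over the 81 km slope with efficiency ε = 0.63: R = ε·F/W = 0.63 × 1146.39 / 81000 m = 8.916e-03 mm/s.
R = 8.916e-03 × 3600 = 32.1 mm/hr.

R ≈ 32.1 mm/hr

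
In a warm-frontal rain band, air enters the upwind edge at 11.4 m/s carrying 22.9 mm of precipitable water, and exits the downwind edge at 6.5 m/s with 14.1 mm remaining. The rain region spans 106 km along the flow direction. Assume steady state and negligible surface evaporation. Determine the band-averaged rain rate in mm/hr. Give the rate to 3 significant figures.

R ≈ 5.75 mm/hr

Column moisture flux per unit crosswind length is F = V × PW.
Inflow: F_in = 11.4 × 22.9 = 261.06 mm·m/s
Outflow: F_out = 6.5 × 14.1 = 91.65 mm·m/s
Steady-state rate R = (F_in − F_out)/L = (261.06 − 91.65) / 106000 m = 1.598e-03 mm/s.
R = 1.598e-03 × 3600 = 5.75 mm/hr.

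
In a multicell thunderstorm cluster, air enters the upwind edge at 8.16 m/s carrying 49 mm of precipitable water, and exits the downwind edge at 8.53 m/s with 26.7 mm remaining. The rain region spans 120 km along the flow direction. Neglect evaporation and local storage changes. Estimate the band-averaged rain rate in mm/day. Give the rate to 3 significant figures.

R ≈ 124 mm/day

Column moisture flux per unit crosswind length is F = V × PW.
Inflow: F_in = 8.16 × 49 = 399.84 mm·m/s
Outflow: F_out = 8.53 × 26.7 = 227.751 mm·m/s
Steady-state rate R = (F_in − F_out)/L = (399.84 − 227.751) / 120000 m = 1.434e-03 mm/s.
R = 1.434e-03 × 3600 × 24 = 124 mm/day.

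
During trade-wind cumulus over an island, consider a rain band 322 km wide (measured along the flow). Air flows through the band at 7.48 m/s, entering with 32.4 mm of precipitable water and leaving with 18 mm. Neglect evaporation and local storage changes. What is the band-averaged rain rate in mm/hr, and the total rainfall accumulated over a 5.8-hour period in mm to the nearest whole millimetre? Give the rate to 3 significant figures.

Column moisture flux per unit crosswind length is F = V × PW.
Inflow: F_in = 7.48 × 32.4 = 242.352 mm·m/s
Outflow: F_out = 7.48 × 18 = 134.64 mm·m/s
Steady-state rate R = (F_in − F_out)/L = (242.352 − 134.64) / 322000 m = 3.345e-04 mm/s.
R = 3.345e-04 × 3600 = 1.20 mm/hr.
Over 5.8 h: total = 1.20 × 5.8 = 6.96 ≈ 7 mm.

R ≈ 1.20 mm/hr; total ≈ 7 mm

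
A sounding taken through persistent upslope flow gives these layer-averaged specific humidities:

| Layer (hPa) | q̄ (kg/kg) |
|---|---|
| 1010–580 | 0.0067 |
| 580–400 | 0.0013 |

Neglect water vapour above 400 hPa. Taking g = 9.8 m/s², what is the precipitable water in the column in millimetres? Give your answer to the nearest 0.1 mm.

PW ≈ 31.8 mm

Precipitable water is the column-integrated vapour mass per unit area: PW = (1/g) Σ q̄ Δp, with q in kg/kg and Δp in Pa (1 kg/m² of water = 1 mm).
Layer 1010–580 hPa: Δp = 430 hPa = 43000 Pa, q̄ = 0.0067 kg/kg → 0.0067 × 43000 / 9.8 = 29.40 mm
Layer 580–400 hPa: Δp = 180 hPa = 18000 Pa, q̄ = 0.0013 kg/kg → 0.0013 × 18000 / 9.8 = 2.39 mm
PW = 29.40 + 2.39 = 31.79 ≈ 31.8 mm.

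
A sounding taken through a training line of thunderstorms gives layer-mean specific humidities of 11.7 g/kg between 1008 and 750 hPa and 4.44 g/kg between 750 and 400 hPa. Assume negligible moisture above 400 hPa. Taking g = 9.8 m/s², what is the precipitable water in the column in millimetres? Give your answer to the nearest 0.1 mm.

Precipitable water is the column-integrated vapour mass per unit area: PW = (1/g) Σ q̄ Δp, with q in kg/kg and Δp in Pa (1 kg/m² of water = 1 mm).
Layer 1008–750 hPa: Δp = 258 hPa = 25800 Pa, q̄ = 0.0117 kg/kg → 0.0117 × 25800 / 9.8 = 30.80 mm
Layer 750–400 hPa: Δp = 350 hPa = 35000 Pa, q̄ = 0.00444 kg/kg → 0.00444 × 35000 / 9.8 = 15.86 mm
PW = 30.80 + 15.86 = 46.66 ≈ 46.7 mm.

PW ≈ 46.7 mm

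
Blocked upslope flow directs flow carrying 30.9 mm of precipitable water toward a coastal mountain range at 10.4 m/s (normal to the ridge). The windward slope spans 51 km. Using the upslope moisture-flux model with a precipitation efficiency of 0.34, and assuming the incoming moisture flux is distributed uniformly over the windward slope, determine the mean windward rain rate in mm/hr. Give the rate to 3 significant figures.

R ≈ 7.71 mm/hr

Incoming column moisture flux per unit ridge length: F = V × PW = 10.4 × 30.9 = 321.36 mm·m/s.
Spread over the 51 km slope with efficiency ε = 0.34: R = ε·F/W = 0.34 × 321.36 / 51000 m = 2.142e-03 mm/s.
R = 2.142e-03 × 3600 = 7.71 mm/hr.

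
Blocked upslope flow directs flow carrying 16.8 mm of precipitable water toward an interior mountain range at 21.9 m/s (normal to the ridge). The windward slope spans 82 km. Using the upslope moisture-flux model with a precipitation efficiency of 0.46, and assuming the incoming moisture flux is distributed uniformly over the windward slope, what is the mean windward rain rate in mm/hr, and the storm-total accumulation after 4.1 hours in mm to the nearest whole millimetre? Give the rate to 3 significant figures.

Incoming column moisture flux per unit ridge length: F = V × PW = 21.9 × 16.8 = 367.92 mm·m/s.
Spread over the 82 km slope with efficiency ε = 0.46: R = ε·F/W = 0.46 × 367.92 / 82000 m = 2.064e-03 mm/s.
R = 2.064e-03 × 3600 = 7.43 mm/hr.
Over 4.1 h: total = 7.43 × 4.1 = 30.463 ≈ 30 mm.

R ≈ 7.43 mm/hr; total ≈ 30 mm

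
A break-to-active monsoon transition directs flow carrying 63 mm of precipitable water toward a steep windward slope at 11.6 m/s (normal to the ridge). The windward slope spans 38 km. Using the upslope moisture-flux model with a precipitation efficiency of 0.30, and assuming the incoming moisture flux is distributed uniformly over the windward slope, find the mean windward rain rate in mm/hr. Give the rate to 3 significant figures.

R ≈ 20.8 mm/hr

Incoming column moisture flux per unit ridge length: F = V × PW = 11.6 × 63 = 730.8 mm·m/s.
Spread over the 38 km slope with efficiency ε = 0.30: R = ε·F/W = 0.30 × 730.8 / 38000 m = 5.769e-03 mm/s.
R = 5.769e-03 × 3600 = 20.8 mm/hr.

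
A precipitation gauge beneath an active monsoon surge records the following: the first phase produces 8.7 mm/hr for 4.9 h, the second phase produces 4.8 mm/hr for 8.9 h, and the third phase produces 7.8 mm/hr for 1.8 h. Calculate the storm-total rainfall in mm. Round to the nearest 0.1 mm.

Total = Σ Rᵢ Δtᵢ = 8.7 × 4.9 + 4.8 × 8.9 + 7.8 × 1.8
      = 42.63 + 42.72 + 14.04 = 99.4 mm.

total ≈ 99.4 mm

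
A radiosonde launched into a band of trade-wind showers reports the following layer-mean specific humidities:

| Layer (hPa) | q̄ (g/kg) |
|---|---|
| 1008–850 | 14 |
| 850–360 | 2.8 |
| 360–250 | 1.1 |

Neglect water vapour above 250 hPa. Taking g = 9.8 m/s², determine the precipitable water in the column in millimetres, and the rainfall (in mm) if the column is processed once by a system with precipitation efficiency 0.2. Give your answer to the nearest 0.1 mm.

Precipitable water is the column-integrated vapour mass per unit area: PW = (1/g) Σ q̄ Δp, with q in kg/kg and Δp in Pa (1 kg/m² of water = 1 mm).
Layer 1008–850 hPa: Δp = 158 hPa = 15800 Pa, q̄ = 0.014 kg/kg → 0.014 × 15800 / 9.8 = 22.57 mm
Layer 850–360 hPa: Δp = 490 hPa = 49000 Pa, q̄ = 0.0028 kg/kg → 0.0028 × 49000 / 9.8 = 14.00 mm
Layer 360–250 hPa: Δp = 110 hPa = 11000 Pa, q̄ = 0.0011 kg/kg → 0.0011 × 11000 / 9.8 = 1.23 mm
PW = 22.57 + 14.00 + 1.23 = 37.80 ≈ 37.8 mm.
Rainfall = ε × PW = 0.2 × 37.8 = 7.6 mm.

PW ≈ 37.8 mm; rainfall ≈ 7.6 mm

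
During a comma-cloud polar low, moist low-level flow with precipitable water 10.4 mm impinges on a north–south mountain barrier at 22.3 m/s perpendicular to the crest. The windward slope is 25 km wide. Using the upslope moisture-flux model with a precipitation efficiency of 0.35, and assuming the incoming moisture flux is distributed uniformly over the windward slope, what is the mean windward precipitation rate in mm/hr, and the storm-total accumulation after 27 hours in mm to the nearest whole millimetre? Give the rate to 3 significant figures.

R ≈ 11.7 mm/hr; total ≈ 316 mm

Incoming column moisture flux per unit ridge length: F = V × PW = 22.3 × 10.4 = 231.92 mm·m/s.
Spread over the 25 km slope with efficiency ε = 0.35: R = ε·F/W = 0.35 × 231.92 / 25000 m = 3.247e-03 mm/s.
R = 3.247e-03 × 3600 = 11.7 mm/hr.
Over 27 h: total = 11.7 × 27 = 315.9 ≈ 316 mm.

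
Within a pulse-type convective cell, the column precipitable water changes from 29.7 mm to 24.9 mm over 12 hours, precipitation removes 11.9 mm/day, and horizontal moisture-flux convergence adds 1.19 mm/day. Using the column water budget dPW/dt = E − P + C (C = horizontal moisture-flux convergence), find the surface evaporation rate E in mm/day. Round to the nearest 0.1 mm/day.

dPW/dt = (24.9 − 29.7) mm / (12/24 day) = -9.600 mm/day.
E = dPW/dt + P − C = (-9.600) + 11.9 − (1.19) = 1.1 mm/day.

E ≈ 1.1 mm/day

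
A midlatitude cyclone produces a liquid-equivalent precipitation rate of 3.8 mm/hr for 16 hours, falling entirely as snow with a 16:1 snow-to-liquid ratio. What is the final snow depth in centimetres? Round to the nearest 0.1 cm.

Liquid-equivalent depth = 3.8 × 16 = 60.8 mm.
Snow depth = 60.8 mm × 16 = 972.8 mm = 97.3 cm.

snow depth ≈ 97.3 cm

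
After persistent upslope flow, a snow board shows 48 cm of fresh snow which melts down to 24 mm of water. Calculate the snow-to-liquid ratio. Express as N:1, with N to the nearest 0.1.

Ratio = snow depth / SWE = 480 mm / 24 mm = 20.0, i.e. 20.0:1.

ratio ≈ 20.0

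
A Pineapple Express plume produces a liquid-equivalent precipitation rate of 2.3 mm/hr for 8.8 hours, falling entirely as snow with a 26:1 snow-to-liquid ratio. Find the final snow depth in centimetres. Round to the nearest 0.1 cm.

Liquid-equivalent depth = 2.3 × 8.8 = 20.24 mm.
Snow depth = 20.24 mm × 26 = 526.24 mm = 52.6 cm.

snow depth ≈ 52.6 cm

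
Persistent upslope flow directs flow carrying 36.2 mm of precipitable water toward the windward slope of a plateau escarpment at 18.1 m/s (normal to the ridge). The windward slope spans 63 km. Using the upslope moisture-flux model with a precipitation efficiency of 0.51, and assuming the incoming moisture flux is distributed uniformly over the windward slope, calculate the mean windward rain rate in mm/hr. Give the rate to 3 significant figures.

Incoming column moisture flux per unit ridge length: F = V × PW = 18.1 × 36.2 = 655.22 mm·m/s.
Spread over the 63 km slope with efficiency ε = 0.51: R = ε·F/W = 0.51 × 655.22 / 63000 m = 5.304e-03 mm/s.
R = 5.304e-03 × 3600 = 19.1 mm/hr.

R ≈ 19.1 mm/hr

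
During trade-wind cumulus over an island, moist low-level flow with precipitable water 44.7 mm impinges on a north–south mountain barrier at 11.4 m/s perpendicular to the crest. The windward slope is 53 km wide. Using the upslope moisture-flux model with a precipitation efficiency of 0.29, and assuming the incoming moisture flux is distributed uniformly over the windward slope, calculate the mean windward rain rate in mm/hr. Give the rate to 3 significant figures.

R ≈ 10.0 mm/hr

Incoming column moisture flux per unit ridge length: F = V × PW = 11.4 × 44.7 = 509.58 mm·m/s.
Spread over the 53 km slope with efficiency ε = 0.29: R = ε·F/W = 0.29 × 509.58 / 53000 m = 2.788e-03 mm/s.
R = 2.788e-03 × 3600 = 10.0 mm/hr.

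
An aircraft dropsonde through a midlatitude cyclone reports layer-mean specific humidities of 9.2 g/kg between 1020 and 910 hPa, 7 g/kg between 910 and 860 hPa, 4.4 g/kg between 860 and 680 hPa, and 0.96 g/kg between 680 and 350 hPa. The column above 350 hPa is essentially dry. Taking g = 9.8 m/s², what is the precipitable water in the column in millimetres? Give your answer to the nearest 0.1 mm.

PW ≈ 25.2 mm

Precipitable water is the column-integrated vapour mass per unit area: PW = (1/g) Σ q̄ Δp, with q in kg/kg and Δp in Pa (1 kg/m² of water = 1 mm).
Layer 1020–910 hPa: Δp = 110 hPa = 11000 Pa, q̄ = 0.0092 kg/kg → 0.0092 × 11000 / 9.8 = 10.33 mm
Layer 910–860 hPa: Δp = 50 hPa = 5000 Pa, q̄ = 0.007 kg/kg → 0.007 × 5000 / 9.8 = 3.57 mm
Layer 860–680 hPa: Δp = 180 hPa = 18000 Pa, q̄ = 0.0044 kg/kg → 0.0044 × 18000 / 9.8 = 8.08 mm
Layer 680–350 hPa: Δp = 330 hPa = 33000 Pa, q̄ = 0.00096 kg/kg → 0.00096 × 33000 / 9.8 = 3.23 mm
PW = 10.33 + 3.57 + 8.08 + 3.23 = 25.21 ≈ 25.2 mm.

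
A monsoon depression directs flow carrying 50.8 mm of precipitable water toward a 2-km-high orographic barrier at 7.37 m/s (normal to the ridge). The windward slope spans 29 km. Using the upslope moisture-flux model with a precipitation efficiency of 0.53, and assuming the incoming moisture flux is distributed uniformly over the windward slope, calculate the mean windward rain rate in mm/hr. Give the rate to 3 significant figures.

Incoming column moisture flux per unit ridge length: F = V × PW = 7.37 × 50.8 = 374.396 mm·m/s.
Spread over the 29 km slope with efficiency ε = 0.53: R = ε·F/W = 0.53 × 374.396 / 29000 m = 6.842e-03 mm/s.
R = 6.842e-03 × 3600 = 24.6 mm/hr.

R ≈ 24.6 mm/hr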